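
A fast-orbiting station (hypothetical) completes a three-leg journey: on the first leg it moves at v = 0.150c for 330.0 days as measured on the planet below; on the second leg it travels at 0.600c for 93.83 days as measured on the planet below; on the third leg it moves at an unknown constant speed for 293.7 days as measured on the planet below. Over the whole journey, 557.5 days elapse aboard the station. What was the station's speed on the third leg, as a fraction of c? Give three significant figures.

β = 0.847

Leg 1: γ = 1/√(1 − 0.150²) = 1/√0.9775 = 1.011; τ_1 = 330.0/1.011 = 326.3 days.
Leg 2: γ = 1/√(1 − 0.600²) = 5/4 = 1.250; τ_2 = 93.83/1.250 = 75.06 days.
Leg 3: speed unknown; τ_3 = 293.7/γ_3.
Total proper time: 326.3 + 75.06 + τ_3 = 557.5, so τ_3 = 557.5 − 401.3 = 156.2 days.
γ_3 = 293.7/156.2 = 1.881; β = √(1 − 1/γ²) = √0.7173.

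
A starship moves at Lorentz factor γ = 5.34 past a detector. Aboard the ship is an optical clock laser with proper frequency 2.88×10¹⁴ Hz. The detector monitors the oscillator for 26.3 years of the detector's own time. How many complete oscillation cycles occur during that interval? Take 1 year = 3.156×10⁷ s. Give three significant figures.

N = 4.48×10²²

γ = 5.34
During 26.3 years of lab time, the oscillator's proper time advances by τ = Δt/γ = 26.3/5.340 = 4.925 years = 1.554×10⁸ s.
N = f × τ = 2.88×10¹⁴ × 1.554×10⁸ = 4.477×10²².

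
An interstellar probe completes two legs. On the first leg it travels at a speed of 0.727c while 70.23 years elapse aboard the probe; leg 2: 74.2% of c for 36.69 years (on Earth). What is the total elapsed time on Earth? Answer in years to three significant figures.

Δt = 139 years

Leg 1: γ = 1/√(1 − 0.727²) = 1/√0.4715 = 1.456; Δt_1 = 1.456 × 70.23 = 102.3 years.
Leg 2: 36.69 years is already measured on Earth.
Total: 102.3 + 36.69 years.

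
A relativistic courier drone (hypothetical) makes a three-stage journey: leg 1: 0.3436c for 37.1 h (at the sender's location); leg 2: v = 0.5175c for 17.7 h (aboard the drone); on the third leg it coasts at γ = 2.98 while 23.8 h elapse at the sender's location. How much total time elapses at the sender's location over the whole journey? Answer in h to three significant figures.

Leg 1: 37.1 h is already measured at the sender's location.
Leg 2: γ = 1/√(1 − 0.5175²) = 1/√0.7322 = 1.169; Δt_2 = 1.169 × 17.7 = 20.69 h.
Leg 3: 23.8 h is already measured at the sender's location.
Total: 37.10 + 20.69 + 23.80 h.

Δt = 81.6 h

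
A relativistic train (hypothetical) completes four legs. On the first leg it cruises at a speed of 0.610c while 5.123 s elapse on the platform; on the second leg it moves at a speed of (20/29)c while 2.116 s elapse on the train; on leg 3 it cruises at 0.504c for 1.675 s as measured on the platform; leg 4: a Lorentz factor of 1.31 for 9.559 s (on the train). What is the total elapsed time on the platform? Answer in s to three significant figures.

Δt = 22.2 s

Leg 1: 5.123 s is already measured on the platform.
Leg 2: γ = 1/√(1 − (20/29)²) = 29/21 ≈ 1.381; Δt_2 = 1.381 × 2.116 = 2.922 s.
Leg 3: 1.675 s is already measured on the platform.
Leg 4: γ = 1.31; Δt_4 = 1.310 × 9.559 = 12.52 s.
Total: 5.123 + 2.922 + 1.675 + 12.52 s.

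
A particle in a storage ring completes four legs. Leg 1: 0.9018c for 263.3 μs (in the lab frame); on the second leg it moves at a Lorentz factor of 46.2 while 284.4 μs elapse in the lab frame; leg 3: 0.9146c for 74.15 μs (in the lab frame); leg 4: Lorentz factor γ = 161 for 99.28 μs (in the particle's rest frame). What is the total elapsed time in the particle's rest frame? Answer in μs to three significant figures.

Leg 1: γ = 1/√(1 − 0.9018²) = 1/√0.1868 = 2.314; τ_1 = 263.3/2.314 = 113.8 μs.
Leg 2: γ = 46.2; τ_2 = 284.4/46.20 = 6.156 μs.
Leg 3: γ = 1/√(1 − 0.9146²) = 1/√0.1635 = 2.473; τ_3 = 74.15/2.473 = 29.98 μs.
Leg 4: 99.28 μs is already measured in the particle's rest frame.
Total: 113.8 + 6.156 + 29.98 + 99.28 μs.

τ = 249 μs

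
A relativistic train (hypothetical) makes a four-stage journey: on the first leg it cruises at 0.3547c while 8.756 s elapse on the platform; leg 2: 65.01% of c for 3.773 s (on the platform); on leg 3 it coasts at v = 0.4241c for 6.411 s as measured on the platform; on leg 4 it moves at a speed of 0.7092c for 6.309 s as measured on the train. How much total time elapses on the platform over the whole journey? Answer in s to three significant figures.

Leg 1: 8.756 s is already measured on the platform.
Leg 2: 3.773 s is already measured on the platform.
Leg 3: 6.411 s is already measured on the platform.
Leg 4: γ = 1/√(1 − 0.7092²) = 1/√0.4970 = 1.418; Δt_4 = 1.418 × 6.309 = 8.949 s.
Total: 8.756 + 3.773 + 6.411 + 8.949 s.

Δt = 27.9 s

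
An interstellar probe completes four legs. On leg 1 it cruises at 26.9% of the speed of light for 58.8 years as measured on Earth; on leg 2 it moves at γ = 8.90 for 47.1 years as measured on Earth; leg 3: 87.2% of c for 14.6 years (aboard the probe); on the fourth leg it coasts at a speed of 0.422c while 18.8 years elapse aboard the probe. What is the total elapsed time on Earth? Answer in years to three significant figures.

Leg 1: 58.8 years is already measured on Earth.
Leg 2: 47.1 years is already measured on Earth.
Leg 3: β = 0.872; γ = 1/√(1 − 0.872²) = 1/√0.2396 = 2.043; Δt_3 = 2.043 × 14.6 = 29.83 years.
Leg 4: γ = 1/√(1 − 0.422²) = 1/√0.8219 = 1.103; Δt_4 = 1.103 × 18.8 = 20.74 years.
Total: 58.80 + 47.10 + 29.83 + 20.74 years.

Δt = 156 years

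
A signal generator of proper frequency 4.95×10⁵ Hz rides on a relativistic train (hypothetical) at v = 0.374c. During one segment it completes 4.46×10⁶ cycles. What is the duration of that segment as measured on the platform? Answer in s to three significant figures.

Δt = 9.72 s

γ = 1/√(1 − 0.374²) = 1/√0.8601 = 1.078
Proper time for N cycles: τ = N/f = 4.46×10⁶/(4.95×10⁵) = 9.010×10⁰ s = 9.010 s.
Lab-frame duration Δt = γτ = 1.078 × 9.010 = 9.715 s.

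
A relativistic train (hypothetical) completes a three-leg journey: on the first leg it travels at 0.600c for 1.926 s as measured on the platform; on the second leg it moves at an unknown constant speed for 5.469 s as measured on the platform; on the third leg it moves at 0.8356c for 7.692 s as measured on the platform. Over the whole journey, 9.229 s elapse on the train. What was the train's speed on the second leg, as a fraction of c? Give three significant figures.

β = 0.774

Leg 1: γ = 1/√(1 − 0.600²) = 5/4 = 1.250; τ_1 = 1.926/1.250 = 1.541 s.
Leg 2: speed unknown; τ_2 = 5.469/γ_2.
Leg 3: γ = 1/√(1 − 0.8356²) = 1/√0.3018 = 1.820; τ_3 = 7.692/1.820 = 4.226 s.
Total proper time: 1.541 + τ_2 + 4.226 = 9.229, so τ_2 = 9.229 − 5.766 = 3.463 s.
γ_2 = 5.469/3.463 = 1.579; β = √(1 − 1/γ²) = √0.5991.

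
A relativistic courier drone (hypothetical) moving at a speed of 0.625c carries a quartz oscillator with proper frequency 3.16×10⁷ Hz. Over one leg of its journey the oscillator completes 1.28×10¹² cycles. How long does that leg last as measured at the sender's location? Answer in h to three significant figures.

γ = 1/√(1 − 0.625²) = 1/√0.6094 = 1.281
Proper time for N cycles: τ = N/f = 1.28×10¹²/(3.16×10⁷) = 4.051×10⁴ s = 11.25 h.
Lab-frame duration Δt = γτ = 1.281 × 11.25 = 14.41 h.

Δt = 14.4 h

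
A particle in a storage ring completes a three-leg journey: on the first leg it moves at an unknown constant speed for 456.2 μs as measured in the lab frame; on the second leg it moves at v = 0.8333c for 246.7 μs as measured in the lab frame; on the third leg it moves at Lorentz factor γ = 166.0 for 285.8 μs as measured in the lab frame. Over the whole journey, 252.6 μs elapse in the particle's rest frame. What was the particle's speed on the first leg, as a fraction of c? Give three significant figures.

β = 0.968

Leg 1: speed unknown; τ_1 = 456.2/γ_1.
Leg 2: γ = 1/√(1 − 0.8333²) = 1/√0.3056 = 1.809; τ_2 = 246.7/1.809 = 136.4 μs.
Leg 3: γ = 166.0; τ_3 = 285.8/166.0 = 1.722 μs.
Total proper time: τ_1 + 136.4 + 1.722 = 252.6, so τ_1 = 252.6 − 138.1 = 114.5 μs.
γ_1 = 456.2/114.5 = 3.984; β = √(1 − 1/γ²) = √0.9370.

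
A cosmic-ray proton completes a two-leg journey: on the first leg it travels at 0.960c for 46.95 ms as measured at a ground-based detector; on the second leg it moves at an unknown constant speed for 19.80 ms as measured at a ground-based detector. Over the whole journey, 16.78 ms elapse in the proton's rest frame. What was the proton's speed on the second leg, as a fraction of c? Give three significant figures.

Leg 1: γ = 1/√(1 − 0.960²) = 25/7 ≈ 3.571; τ_1 = 46.95/3.571 = 13.15 ms.
Leg 2: speed unknown; τ_2 = 19.80/γ_2.
Total proper time: 13.15 + τ_2 = 16.78, so τ_2 = 16.78 − 13.15 = 3.634 ms.
γ_2 = 19.80/3.634 = 5.449; β = √(1 − 1/γ²) = √0.9663.

β = 0.983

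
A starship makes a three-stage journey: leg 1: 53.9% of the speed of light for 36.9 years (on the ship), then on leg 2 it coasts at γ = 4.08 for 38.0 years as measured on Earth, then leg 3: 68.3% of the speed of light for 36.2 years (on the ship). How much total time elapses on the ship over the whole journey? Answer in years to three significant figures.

τ = 82.4 years

Leg 1: 36.9 years is already measured on the ship.
Leg 2: γ = 4.08; τ_2 = 38.0/4.080 = 9.314 years.
Leg 3: 36.2 years is already measured on the ship.
Total: 36.90 + 9.314 + 36.20 years.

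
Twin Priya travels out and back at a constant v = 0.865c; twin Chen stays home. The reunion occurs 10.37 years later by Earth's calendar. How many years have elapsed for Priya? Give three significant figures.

γ = 1/√(1 − 0.865²) = 1/√0.2518 = 1.993
Priya's clock measures proper time along the trip: τ = Δt/γ = 10.37/1.993 years.

τ = 5.20 years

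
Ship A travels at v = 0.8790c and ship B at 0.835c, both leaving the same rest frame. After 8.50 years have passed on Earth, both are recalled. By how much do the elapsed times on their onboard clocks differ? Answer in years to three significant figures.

A: γ = 1/√(1 − 0.8790²) = 1/√0.2274 = 2.097; τ_A = 8.50/2.097 = 4.053 years.
B: γ = 1/√(1 − 0.835²) = 1/√0.3028 = 1.817; τ_B = 8.50/1.817 = 4.677 years.

|τ_A − τ_B| = 0.624 years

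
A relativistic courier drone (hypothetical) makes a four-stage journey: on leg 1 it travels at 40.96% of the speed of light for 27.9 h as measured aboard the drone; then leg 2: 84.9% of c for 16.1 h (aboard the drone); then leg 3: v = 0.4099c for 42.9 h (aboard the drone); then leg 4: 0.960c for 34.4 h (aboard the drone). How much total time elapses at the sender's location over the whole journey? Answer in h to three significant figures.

Δt = 231 h

Leg 1: β = 0.4096; γ = 1/√(1 − 0.4096²) = 1/√0.8322 = 1.096; Δt_1 = 1.096 × 27.9 = 30.58 h.
Leg 2: β = 0.849; γ = 1/√(1 − 0.849²) = 1/√0.2792 = 1.893; Δt_2 = 1.893 × 16.1 = 30.47 h.
Leg 3: γ = 1/√(1 − 0.4099²) = 1/√0.8320 = 1.096; Δt_3 = 1.096 × 42.9 = 47.03 h.
Leg 4: γ = 1/√(1 − 0.960²) = 25/7 ≈ 3.571; Δt_4 = 3.571 × 34.4 = 122.9 h.
Total: 30.58 + 30.47 + 47.03 + 122.9 h.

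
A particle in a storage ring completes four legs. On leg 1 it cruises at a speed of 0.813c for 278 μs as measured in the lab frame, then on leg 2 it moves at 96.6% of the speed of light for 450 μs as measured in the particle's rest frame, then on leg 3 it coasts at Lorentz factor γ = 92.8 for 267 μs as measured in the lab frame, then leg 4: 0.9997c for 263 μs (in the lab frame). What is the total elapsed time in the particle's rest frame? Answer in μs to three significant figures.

Leg 1: γ = 1/√(1 − 0.813²) = 1/√0.3390 = 1.717; τ_1 = 278/1.717 = 161.9 μs.
Leg 2: 450 μs is already measured in the particle's rest frame.
Leg 3: γ = 92.8; τ_3 = 267/92.80 = 2.877 μs.
Leg 4: γ = 1/√(1 − 0.9997²) = 1/√5.999×10⁻⁴ = 40.83; τ_4 = 263/40.83 = 6.442 μs.
Total: 161.9 + 450.0 + 2.877 + 6.442 μs.

τ = 621 μs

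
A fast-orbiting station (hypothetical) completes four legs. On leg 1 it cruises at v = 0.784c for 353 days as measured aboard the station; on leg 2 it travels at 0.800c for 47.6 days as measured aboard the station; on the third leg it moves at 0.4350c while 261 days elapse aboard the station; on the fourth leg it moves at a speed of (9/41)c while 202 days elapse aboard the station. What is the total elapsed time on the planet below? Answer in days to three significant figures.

Leg 1: γ = 1/√(1 − 0.784²) = 1/√0.3853 = 1.611; Δt_1 = 1.611 × 353 = 568.7 days.
Leg 2: γ = 1/√(1 − 0.800²) = 5/3 ≈ 1.667; Δt_2 = 1.667 × 47.6 = 79.33 days.
Leg 3: γ = 1/√(1 − 0.4350²) = 1/√0.8108 = 1.111; Δt_3 = 1.111 × 261 = 289.9 days.
Leg 4: γ = 1/√(1 − (9/41)²) = 41/40 = 1.025; Δt_4 = 1.025 × 202 = 207.1 days.
Total: 568.7 + 79.33 + 289.9 + 207.1 days.

Δt = 1140 days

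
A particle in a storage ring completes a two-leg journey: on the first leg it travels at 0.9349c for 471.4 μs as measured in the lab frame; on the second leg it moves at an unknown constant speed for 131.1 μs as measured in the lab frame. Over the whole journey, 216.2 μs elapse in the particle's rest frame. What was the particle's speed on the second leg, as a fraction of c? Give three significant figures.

Leg 1: γ = 1/√(1 − 0.9349²) = 1/√0.1260 = 2.818; τ_1 = 471.4/2.818 = 167.3 μs.
Leg 2: speed unknown; τ_2 = 131.1/γ_2.
Total proper time: 167.3 + τ_2 = 216.2, so τ_2 = 216.2 − 167.3 = 48.89 μs.
γ_2 = 131.1/48.89 = 2.681; β = √(1 − 1/γ²) = √0.8609.

β = 0.928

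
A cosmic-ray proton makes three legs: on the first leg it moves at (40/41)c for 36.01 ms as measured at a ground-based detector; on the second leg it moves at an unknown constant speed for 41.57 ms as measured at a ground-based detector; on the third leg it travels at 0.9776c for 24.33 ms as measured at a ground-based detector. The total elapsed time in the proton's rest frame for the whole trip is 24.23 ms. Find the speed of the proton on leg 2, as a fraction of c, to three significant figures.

Leg 1: γ = 1/√(1 − (40/41)²) = 41/9 ≈ 4.556; τ_1 = 36.01/4.556 = 7.905 ms.
Leg 2: speed unknown; τ_2 = 41.57/γ_2.
Leg 3: γ = 1/√(1 − 0.9776²) = 1/√0.04430 = 4.751; τ_3 = 24.33/4.751 = 5.121 ms.
Total proper time: 7.905 + τ_2 + 5.121 = 24.23, so τ_2 = 24.23 − 13.03 = 11.20 ms.
γ_2 = 41.57/11.20 = 3.710; β = √(1 − 1/γ²) = √0.9274.

β = 0.963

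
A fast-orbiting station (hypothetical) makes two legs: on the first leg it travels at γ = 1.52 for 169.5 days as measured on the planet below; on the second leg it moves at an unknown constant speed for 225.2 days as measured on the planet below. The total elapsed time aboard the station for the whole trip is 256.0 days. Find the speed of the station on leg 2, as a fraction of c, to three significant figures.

β = 0.767

Leg 1: γ = 1.52; τ_1 = 169.5/1.520 = 111.5 days.
Leg 2: speed unknown; τ_2 = 225.2/γ_2.
Total proper time: 111.5 + τ_2 = 256.0, so τ_2 = 256.0 − 111.5 = 144.5 days.
γ_2 = 225.2/144.5 = 1.559; β = √(1 − 1/γ²) = √0.5884.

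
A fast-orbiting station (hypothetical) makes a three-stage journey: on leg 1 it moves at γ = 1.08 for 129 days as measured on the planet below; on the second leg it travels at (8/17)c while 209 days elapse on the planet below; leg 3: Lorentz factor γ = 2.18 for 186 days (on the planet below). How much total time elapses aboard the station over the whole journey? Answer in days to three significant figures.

Leg 1: γ = 1.08; τ_1 = 129/1.080 = 119.4 days.
Leg 2: γ = 1/√(1 − (8/17)²) = 17/15 ≈ 1.133; τ_2 = 209/1.133 = 184.4 days.
Leg 3: γ = 2.18; τ_3 = 186/2.180 = 85.32 days.
Total: 119.4 + 184.4 + 85.32 days.

τ = 389 days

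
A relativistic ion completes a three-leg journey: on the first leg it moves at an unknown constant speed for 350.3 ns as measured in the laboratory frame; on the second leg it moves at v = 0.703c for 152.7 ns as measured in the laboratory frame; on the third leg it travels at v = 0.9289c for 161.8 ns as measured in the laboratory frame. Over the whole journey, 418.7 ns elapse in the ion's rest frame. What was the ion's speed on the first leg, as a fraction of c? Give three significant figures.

Leg 1: speed unknown; τ_1 = 350.3/γ_1.
Leg 2: γ = 1/√(1 − 0.703²) = 1/√0.5058 = 1.406; τ_2 = 152.7/1.406 = 108.6 ns.
Leg 3: γ = 1/√(1 − 0.9289²) = 1/√0.1371 = 2.700; τ_3 = 161.8/2.700 = 59.92 ns.
Total proper time: τ_1 + 108.6 + 59.92 = 418.7, so τ_1 = 418.7 − 168.5 = 250.2 ns.
γ_1 = 350.3/250.2 = 1.400; β = √(1 − 1/γ²) = √0.4899.

β = 0.700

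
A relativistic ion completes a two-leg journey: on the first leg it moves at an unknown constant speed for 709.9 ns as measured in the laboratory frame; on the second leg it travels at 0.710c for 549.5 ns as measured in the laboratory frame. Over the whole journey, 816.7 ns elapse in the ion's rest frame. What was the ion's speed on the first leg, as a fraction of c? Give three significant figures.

Leg 1: speed unknown; τ_1 = 709.9/γ_1.
Leg 2: γ = 1/√(1 − 0.710²) = 1/√0.4959 = 1.420; τ_2 = 549.5/1.420 = 387.0 ns.
Total proper time: τ_1 + 387.0 = 816.7, so τ_1 = 816.7 − 387.0 = 429.7 ns.
γ_1 = 709.9/429.7 = 1.652; β = √(1 − 1/γ²) = √0.6335.

β = 0.796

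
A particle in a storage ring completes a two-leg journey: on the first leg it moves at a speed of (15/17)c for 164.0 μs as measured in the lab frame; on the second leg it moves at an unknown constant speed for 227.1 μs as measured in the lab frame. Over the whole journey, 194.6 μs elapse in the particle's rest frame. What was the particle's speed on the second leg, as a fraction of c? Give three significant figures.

β = 0.856

Leg 1: γ = 1/√(1 − (15/17)²) = 17/8 = 2.125; τ_1 = 164.0/2.125 = 77.18 μs.
Leg 2: speed unknown; τ_2 = 227.1/γ_2.
Total proper time: 77.18 + τ_2 = 194.6, so τ_2 = 194.6 − 77.18 = 117.4 μs.
γ_2 = 227.1/117.4 = 1.934; β = √(1 − 1/γ²) = √0.7327.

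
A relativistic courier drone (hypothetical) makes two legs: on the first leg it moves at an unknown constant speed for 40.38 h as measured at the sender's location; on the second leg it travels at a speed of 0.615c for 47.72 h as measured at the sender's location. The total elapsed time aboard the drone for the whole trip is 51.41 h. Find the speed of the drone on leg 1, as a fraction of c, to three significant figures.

Leg 1: speed unknown; τ_1 = 40.38/γ_1.
Leg 2: γ = 1/√(1 − 0.615²) = 1/√0.6218 = 1.268; τ_2 = 47.72/1.268 = 37.63 h.
Total proper time: τ_1 + 37.63 = 51.41, so τ_1 = 51.41 − 37.63 = 13.78 h.
γ_1 = 40.38/13.78 = 2.930; β = √(1 − 1/γ²) = √0.8835.

β = 0.940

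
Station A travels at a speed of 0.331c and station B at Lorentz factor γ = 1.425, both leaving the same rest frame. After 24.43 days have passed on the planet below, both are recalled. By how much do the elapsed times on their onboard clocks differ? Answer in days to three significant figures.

|τ_A − τ_B| = 5.91 days

A: γ = 1/√(1 − 0.331²) = 1/√0.8904 = 1.060; τ_A = 24.43/1.060 = 23.05 days.
B: γ = 1.425; τ_B = 24.43/1.425 = 17.14 days.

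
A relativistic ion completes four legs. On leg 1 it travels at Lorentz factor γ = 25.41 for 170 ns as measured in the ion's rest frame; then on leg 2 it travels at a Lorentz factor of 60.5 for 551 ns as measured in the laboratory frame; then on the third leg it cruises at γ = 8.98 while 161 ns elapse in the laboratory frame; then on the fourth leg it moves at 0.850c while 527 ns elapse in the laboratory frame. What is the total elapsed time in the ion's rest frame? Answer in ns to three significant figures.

Leg 1: 170 ns is already measured in the ion's rest frame.
Leg 2: γ = 60.5; τ_2 = 551/60.50 = 9.107 ns.
Leg 3: γ = 8.98; τ_3 = 161/8.980 = 17.93 ns.
Leg 4: γ = 1/√(1 − 0.850²) = 1/√0.2775 = 1.898; τ_4 = 527/1.898 = 277.6 ns.
Total: 170.0 + 9.107 + 17.93 + 277.6 ns.

τ = 475 ns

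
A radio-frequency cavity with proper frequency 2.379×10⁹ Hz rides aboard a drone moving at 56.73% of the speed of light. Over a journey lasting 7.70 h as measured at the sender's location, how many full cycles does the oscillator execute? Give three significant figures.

β = 0.5673; γ = 1/√(1 − 0.5673²) = 1/√0.6782 = 1.214
The oscillator's own cycle count is N = f × τ where τ is the proper time aboard the drone. τ = Δt/γ = 7.70/1.214 = 6.341 h = 2.283×10⁴ s.
N = 2.379×10⁹ × 2.283×10⁴ = 5.431×10¹³.

N = 5.43×10¹³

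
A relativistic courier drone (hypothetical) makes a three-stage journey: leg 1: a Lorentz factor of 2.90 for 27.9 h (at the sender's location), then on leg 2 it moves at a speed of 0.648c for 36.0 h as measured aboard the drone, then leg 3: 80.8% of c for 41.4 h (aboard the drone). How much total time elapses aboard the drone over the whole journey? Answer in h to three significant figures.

Leg 1: γ = 2.90; τ_1 = 27.9/2.900 = 9.621 h.
Leg 2: 36.0 h is already measured aboard the drone.
Leg 3: 41.4 h is already measured aboard the drone.
Total: 9.621 + 36.00 + 41.40 h.

τ = 87.0 h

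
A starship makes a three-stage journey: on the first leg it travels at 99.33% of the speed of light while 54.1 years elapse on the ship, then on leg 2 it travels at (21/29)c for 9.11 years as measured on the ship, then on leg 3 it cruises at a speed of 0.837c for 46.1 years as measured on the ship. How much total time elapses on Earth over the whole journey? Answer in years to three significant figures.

Δt = 566 years

Leg 1: β = 0.9933; γ = 1/√(1 − 0.9933²) = 1/√0.01336 = 8.653; Δt_1 = 8.653 × 54.1 = 468.1 years.
Leg 2: γ = 1/√(1 − (21/29)²) = 29/20 = 1.450; Δt_2 = 1.450 × 9.11 = 13.21 years.
Leg 3: γ = 1/√(1 − 0.837²) = 1/√0.2994 = 1.827; Δt_3 = 1.827 × 46.1 = 84.25 years.
Total: 468.1 + 13.21 + 84.25 years.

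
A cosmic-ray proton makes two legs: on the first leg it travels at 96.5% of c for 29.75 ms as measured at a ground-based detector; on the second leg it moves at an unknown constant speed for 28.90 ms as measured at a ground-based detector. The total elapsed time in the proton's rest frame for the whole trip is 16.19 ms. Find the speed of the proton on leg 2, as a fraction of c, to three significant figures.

β = 0.957

Leg 1: β = 0.965; γ = 1/√(1 − 0.965²) = 1/√0.06878 = 3.813; τ_1 = 29.75/3.813 = 7.802 ms.
Leg 2: speed unknown; τ_2 = 28.90/γ_2.
Total proper time: 7.802 + τ_2 = 16.19, so τ_2 = 16.19 − 7.802 = 8.388 ms.
γ_2 = 28.90/8.388 = 3.445; β = √(1 − 1/γ²) = √0.9158.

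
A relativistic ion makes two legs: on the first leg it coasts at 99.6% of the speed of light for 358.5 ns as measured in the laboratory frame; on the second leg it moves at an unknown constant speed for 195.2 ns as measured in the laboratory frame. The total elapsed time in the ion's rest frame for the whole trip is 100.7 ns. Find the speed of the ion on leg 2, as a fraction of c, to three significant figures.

β = 0.936

Leg 1: β = 0.996; γ = 1/√(1 − 0.996²) = 1/√0.007984 = 11.19; τ_1 = 358.5/11.19 = 32.03 ns.
Leg 2: speed unknown; τ_2 = 195.2/γ_2.
Total proper time: 32.03 + τ_2 = 100.7, so τ_2 = 100.7 − 32.03 = 68.67 ns.
γ_2 = 195.2/68.67 = 2.843; β = √(1 − 1/γ²) = √0.8763.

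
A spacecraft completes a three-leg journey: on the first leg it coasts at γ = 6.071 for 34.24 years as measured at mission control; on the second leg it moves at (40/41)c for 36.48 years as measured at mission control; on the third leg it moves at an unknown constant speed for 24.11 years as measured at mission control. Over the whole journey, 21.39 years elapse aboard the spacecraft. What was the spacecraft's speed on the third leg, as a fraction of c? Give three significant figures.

Leg 1: γ = 6.071; τ_1 = 34.24/6.071 = 5.640 years.
Leg 2: γ = 1/√(1 − (40/41)²) = 41/9 ≈ 4.556; τ_2 = 36.48/4.556 = 8.008 years.
Leg 3: speed unknown; τ_3 = 24.11/γ_3.
Total proper time: 5.640 + 8.008 + τ_3 = 21.39, so τ_3 = 21.39 − 13.65 = 7.742 years.
γ_3 = 24.11/7.742 = 3.114; β = √(1 − 1/γ²) = √0.8969.

β = 0.947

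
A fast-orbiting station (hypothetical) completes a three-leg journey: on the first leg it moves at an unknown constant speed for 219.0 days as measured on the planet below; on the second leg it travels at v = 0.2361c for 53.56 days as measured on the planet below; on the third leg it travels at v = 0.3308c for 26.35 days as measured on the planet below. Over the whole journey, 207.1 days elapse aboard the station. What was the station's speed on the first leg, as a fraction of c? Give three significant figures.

Leg 1: speed unknown; τ_1 = 219.0/γ_1.
Leg 2: γ = 1/√(1 − 0.2361²) = 1/√0.9443 = 1.029; τ_2 = 53.56/1.029 = 52.05 days.
Leg 3: γ = 1/√(1 − 0.3308²) = 1/√0.8906 = 1.060; τ_3 = 26.35/1.060 = 24.87 days.
Total proper time: τ_1 + 52.05 + 24.87 = 207.1, so τ_1 = 207.1 − 76.91 = 130.2 days.
γ_1 = 219.0/130.2 = 1.682; β = √(1 − 1/γ²) = √0.6466.

β = 0.804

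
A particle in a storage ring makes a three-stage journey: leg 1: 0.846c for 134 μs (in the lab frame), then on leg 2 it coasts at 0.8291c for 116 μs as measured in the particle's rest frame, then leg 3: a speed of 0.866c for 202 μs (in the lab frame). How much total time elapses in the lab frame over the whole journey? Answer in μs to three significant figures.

Δt = 543 μs

Leg 1: 134 μs is already measured in the lab frame.
Leg 2: γ = 1/√(1 − 0.8291²) = 1/√0.3126 = 1.789; Δt_2 = 1.789 × 116 = 207.5 μs.
Leg 3: 202 μs is already measured in the lab frame.
Total: 134.0 + 207.5 + 202.0 μs.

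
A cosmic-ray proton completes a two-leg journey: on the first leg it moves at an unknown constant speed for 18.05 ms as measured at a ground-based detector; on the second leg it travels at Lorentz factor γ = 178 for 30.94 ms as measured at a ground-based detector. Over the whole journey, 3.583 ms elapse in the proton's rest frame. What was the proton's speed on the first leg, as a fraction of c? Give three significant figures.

β = 0.982

Leg 1: speed unknown; τ_1 = 18.05/γ_1.
Leg 2: γ = 178; τ_2 = 30.94/178.0 = 0.1738 ms.
Total proper time: τ_1 + 0.1738 = 3.583, so τ_1 = 3.583 − 0.1738 = 3.409 ms.
γ_1 = 18.05/3.409 = 5.295; β = √(1 − 1/γ²) = √0.9643.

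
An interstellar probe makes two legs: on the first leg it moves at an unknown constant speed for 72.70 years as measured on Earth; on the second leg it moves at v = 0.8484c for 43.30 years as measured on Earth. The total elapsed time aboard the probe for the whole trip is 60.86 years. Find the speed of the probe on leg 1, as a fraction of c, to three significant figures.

Leg 1: speed unknown; τ_1 = 72.70/γ_1.
Leg 2: γ = 1/√(1 − 0.8484²) = 1/√0.2802 = 1.889; τ_2 = 43.30/1.889 = 22.92 years.
Total proper time: τ_1 + 22.92 = 60.86, so τ_1 = 60.86 − 22.92 = 37.94 years.
γ_1 = 72.70/37.94 = 1.916; β = √(1 − 1/γ²) = √0.7277.

β = 0.853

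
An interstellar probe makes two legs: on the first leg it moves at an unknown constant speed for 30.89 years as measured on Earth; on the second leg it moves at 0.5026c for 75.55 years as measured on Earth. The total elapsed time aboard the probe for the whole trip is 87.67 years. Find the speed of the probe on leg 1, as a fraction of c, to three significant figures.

Leg 1: speed unknown; τ_1 = 30.89/γ_1.
Leg 2: γ = 1/√(1 − 0.5026²) = 1/√0.7474 = 1.157; τ_2 = 75.55/1.157 = 65.31 years.
Total proper time: τ_1 + 65.31 = 87.67, so τ_1 = 87.67 − 65.31 = 22.36 years.
γ_1 = 30.89/22.36 = 1.382; β = √(1 − 1/γ²) = √0.4762.

β = 0.690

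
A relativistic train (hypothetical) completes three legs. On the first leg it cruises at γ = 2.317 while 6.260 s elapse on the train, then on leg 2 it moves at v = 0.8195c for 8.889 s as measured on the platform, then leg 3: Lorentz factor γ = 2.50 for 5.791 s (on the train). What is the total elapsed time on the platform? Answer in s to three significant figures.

Leg 1: γ = 2.317; Δt_1 = 2.317 × 6.260 = 14.50 s.
Leg 2: 8.889 s is already measured on the platform.
Leg 3: γ = 2.50; Δt_3 = 2.500 × 5.791 = 14.48 s.
Total: 14.50 + 8.889 + 14.48 s.

Δt = 37.9 s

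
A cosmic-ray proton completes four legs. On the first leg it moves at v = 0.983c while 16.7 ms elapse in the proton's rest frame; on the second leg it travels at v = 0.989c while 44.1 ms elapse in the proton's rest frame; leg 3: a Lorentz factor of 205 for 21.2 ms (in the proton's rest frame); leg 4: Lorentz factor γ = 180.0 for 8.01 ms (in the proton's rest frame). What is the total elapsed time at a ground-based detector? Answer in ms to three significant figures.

Δt = 6180 ms

Leg 1: γ = 1/√(1 − 0.983²) = 1/√0.03371 = 5.446; Δt_1 = 5.446 × 16.7 = 90.96 ms.
Leg 2: γ = 1/√(1 − 0.989²) = 1/√0.02188 = 6.761; Δt_2 = 6.761 × 44.1 = 298.1 ms.
Leg 3: γ = 205; Δt_3 = 205.0 × 21.2 = 4346 ms.
Leg 4: γ = 180.0; Δt_4 = 180.0 × 8.01 = 1442 ms.
Total: 90.96 + 298.1 + 4346 + 1442 ms.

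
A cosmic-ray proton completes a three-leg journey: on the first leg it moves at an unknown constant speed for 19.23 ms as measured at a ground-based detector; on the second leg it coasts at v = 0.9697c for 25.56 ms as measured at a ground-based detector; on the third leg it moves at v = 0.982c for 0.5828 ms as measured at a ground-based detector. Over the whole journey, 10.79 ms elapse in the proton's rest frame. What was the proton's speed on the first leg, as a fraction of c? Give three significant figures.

β = 0.973

Leg 1: speed unknown; τ_1 = 19.23/γ_1.
Leg 2: γ = 1/√(1 − 0.9697²) = 1/√0.05968 = 4.093; τ_2 = 25.56/4.093 = 6.244 ms.
Leg 3: γ = 1/√(1 − 0.982²) = 1/√0.03568 = 5.294; τ_3 = 0.5828/5.294 = 0.1101 ms.
Total proper time: τ_1 + 6.244 + 0.1101 = 10.79, so τ_1 = 10.79 − 6.354 = 4.436 ms.
γ_1 = 19.23/4.436 = 4.335; β = √(1 − 1/γ²) = √0.9468.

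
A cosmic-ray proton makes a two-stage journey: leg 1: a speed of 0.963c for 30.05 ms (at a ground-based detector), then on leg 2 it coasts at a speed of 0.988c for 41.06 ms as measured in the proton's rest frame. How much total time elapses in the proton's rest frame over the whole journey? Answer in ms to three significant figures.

τ = 49.2 ms

Leg 1: γ = 1/√(1 − 0.963²) = 1/√0.07263 = 3.711; τ_1 = 30.05/3.711 = 8.099 ms.
Leg 2: 41.06 ms is already measured in the proton's rest frame.
Total: 8.099 + 41.06 ms.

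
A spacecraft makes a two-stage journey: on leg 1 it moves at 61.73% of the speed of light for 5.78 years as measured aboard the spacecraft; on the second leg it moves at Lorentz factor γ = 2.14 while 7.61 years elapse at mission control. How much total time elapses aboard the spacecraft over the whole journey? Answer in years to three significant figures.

τ = 9.34 years

Leg 1: 5.78 years is already measured aboard the spacecraft.
Leg 2: γ = 2.14; τ_2 = 7.61/2.140 = 3.556 years.
Total: 5.780 + 3.556 years.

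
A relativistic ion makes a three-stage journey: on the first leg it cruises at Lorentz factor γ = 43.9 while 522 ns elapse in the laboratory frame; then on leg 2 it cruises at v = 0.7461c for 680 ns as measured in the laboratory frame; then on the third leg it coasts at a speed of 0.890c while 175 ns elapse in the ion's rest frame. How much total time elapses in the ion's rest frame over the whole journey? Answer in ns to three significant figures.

Leg 1: γ = 43.9; τ_1 = 522/43.90 = 11.89 ns.
Leg 2: γ = 1/√(1 − 0.7461²) = 1/√0.4433 = 1.502; τ_2 = 680/1.502 = 452.8 ns.
Leg 3: 175 ns is already measured in the ion's rest frame.
Total: 11.89 + 452.8 + 175.0 ns.

τ = 640 ns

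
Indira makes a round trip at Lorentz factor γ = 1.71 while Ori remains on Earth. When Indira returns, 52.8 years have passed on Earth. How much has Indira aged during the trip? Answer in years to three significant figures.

γ = 1.71
Indira's clock measures proper time along the trip: τ = Δt/γ = 52.8/1.710 years.

τ = 30.9 years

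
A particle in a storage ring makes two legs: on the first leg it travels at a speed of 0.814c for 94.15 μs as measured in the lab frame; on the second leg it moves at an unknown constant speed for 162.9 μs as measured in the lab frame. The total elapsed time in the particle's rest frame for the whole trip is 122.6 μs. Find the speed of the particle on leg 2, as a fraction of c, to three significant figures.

β = 0.909

Leg 1: γ = 1/√(1 − 0.814²) = 1/√0.3374 = 1.722; τ_1 = 94.15/1.722 = 54.69 μs.
Leg 2: speed unknown; τ_2 = 162.9/γ_2.
Total proper time: 54.69 + τ_2 = 122.6, so τ_2 = 122.6 − 54.69 = 67.91 μs.
γ_2 = 162.9/67.91 = 2.399; β = √(1 − 1/γ²) = √0.8262.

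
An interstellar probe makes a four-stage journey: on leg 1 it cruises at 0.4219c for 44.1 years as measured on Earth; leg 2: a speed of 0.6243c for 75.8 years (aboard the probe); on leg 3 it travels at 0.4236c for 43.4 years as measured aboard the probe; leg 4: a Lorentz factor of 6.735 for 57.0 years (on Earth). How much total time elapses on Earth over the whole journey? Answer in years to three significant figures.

Leg 1: 44.1 years is already measured on Earth.
Leg 2: γ = 1/√(1 − 0.6243²) = 1/√0.6102 = 1.280; Δt_2 = 1.280 × 75.8 = 97.03 years.
Leg 3: γ = 1/√(1 − 0.4236²) = 1/√0.8206 = 1.104; Δt_3 = 1.104 × 43.4 = 47.91 years.
Leg 4: 57.0 years is already measured on Earth.
Total: 44.10 + 97.03 + 47.91 + 57.00 years.

Δt = 246 years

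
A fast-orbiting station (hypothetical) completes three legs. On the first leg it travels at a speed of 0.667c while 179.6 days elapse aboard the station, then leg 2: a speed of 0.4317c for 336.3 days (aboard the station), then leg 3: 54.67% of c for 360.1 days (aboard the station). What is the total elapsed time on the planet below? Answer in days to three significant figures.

Leg 1: γ = 1/√(1 − 0.667²) = 1/√0.5551 = 1.342; Δt_1 = 1.342 × 179.6 = 241.1 days.
Leg 2: γ = 1/√(1 − 0.4317²) = 1/√0.8136 = 1.109; Δt_2 = 1.109 × 336.3 = 372.8 days.
Leg 3: β = 0.5467; γ = 1/√(1 − 0.5467²) = 1/√0.7011 = 1.194; Δt_3 = 1.194 × 360.1 = 430.1 days.
Total: 241.1 + 372.8 + 430.1 days.

Δt = 1040 days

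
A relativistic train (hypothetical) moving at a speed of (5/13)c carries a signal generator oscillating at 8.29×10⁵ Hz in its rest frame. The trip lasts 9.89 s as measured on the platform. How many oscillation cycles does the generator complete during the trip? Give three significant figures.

N = 7.57×10⁶

γ = 1/√(1 − (5/13)²) = 13/12 ≈ 1.083
The oscillator's own cycle count is N = f × τ where τ is the proper time on the train. τ = Δt/γ = 9.89/1.083 = 9.129 s = 9.129×10⁰ s.
N = 8.29×10⁵ × 9.129×10⁰ = 7.568×10⁶.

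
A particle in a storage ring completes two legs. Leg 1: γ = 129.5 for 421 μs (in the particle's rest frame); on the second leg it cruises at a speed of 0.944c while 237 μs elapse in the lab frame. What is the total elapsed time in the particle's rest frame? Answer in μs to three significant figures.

τ = 499 μs

Leg 1: 421 μs is already measured in the particle's rest frame.
Leg 2: γ = 1/√(1 − 0.944²) = 1/√0.1089 = 3.031; τ_2 = 237/3.031 = 78.20 μs.
Total: 421.0 + 78.20 μs.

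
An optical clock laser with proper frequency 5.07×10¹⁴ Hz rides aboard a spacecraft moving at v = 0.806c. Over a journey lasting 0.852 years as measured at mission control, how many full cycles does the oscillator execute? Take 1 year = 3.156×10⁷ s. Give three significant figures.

γ = 1/√(1 − 0.806²) = 1/√0.3504 = 1.689
The oscillator's own cycle count is N = f × τ where τ is the proper time aboard the spacecraft. τ = Δt/γ = 0.852/1.689 = 0.5043 years = 1.592×10⁷ s.
N = 5.07×10¹⁴ × 1.592×10⁷ = 8.069×10²¹.

N = 8.07×10²¹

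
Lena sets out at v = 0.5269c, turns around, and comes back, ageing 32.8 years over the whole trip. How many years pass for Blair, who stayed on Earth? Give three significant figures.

γ = 1/√(1 − 0.5269²) = 1/√0.7224 = 1.177
Earth-frame duration is the dilated interval: Δt = γτ = 1.177 × 32.8 years.

Δt = 38.6 years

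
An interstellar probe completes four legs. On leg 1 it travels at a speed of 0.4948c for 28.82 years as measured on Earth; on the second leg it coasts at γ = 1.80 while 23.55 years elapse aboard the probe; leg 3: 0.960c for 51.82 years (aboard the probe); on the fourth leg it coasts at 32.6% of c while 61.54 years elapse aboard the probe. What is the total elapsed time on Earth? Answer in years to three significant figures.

Δt = 321 years

Leg 1: 28.82 years is already measured on Earth.
Leg 2: γ = 1.80; Δt_2 = 1.800 × 23.55 = 42.39 years.
Leg 3: γ = 1/√(1 − 0.960²) = 25/7 ≈ 3.571; Δt_3 = 3.571 × 51.82 = 185.1 years.
Leg 4: β = 0.326; γ = 1/√(1 − 0.326²) = 1/√0.8937 = 1.058; Δt_4 = 1.058 × 61.54 = 65.10 years.
Total: 28.82 + 42.39 + 185.1 + 65.10 years.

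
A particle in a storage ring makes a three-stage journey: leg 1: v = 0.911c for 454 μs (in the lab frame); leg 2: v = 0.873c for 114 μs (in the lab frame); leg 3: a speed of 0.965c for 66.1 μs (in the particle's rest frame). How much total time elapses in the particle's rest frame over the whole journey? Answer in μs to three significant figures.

Leg 1: γ = 1/√(1 − 0.911²) = 1/√0.1701 = 2.425; τ_1 = 454/2.425 = 187.2 μs.
Leg 2: γ = 1/√(1 − 0.873²) = 1/√0.2379 = 2.050; τ_2 = 114/2.050 = 55.60 μs.
Leg 3: 66.1 μs is already measured in the particle's rest frame.
Total: 187.2 + 55.60 + 66.10 μs.

τ = 309 μs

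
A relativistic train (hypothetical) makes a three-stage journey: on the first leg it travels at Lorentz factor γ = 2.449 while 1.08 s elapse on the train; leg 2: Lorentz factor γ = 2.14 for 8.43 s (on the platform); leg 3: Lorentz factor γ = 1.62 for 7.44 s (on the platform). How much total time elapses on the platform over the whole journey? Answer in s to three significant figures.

Δt = 18.5 s

Leg 1: γ = 2.449; Δt_1 = 2.449 × 1.08 = 2.645 s.
Leg 2: 8.43 s is already measured on the platform.
Leg 3: 7.44 s is already measured on the platform.
Total: 2.645 + 8.430 + 7.440 s.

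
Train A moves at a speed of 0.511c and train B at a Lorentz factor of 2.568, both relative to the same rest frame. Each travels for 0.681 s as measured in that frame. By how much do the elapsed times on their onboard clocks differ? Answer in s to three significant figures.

|τ_A − τ_B| = 0.320 s

A: γ = 1/√(1 − 0.511²) = 1/√0.7389 = 1.163; τ_A = 0.681/1.163 = 0.5854 s.
B: γ = 2.568; τ_B = 0.681/2.568 = 0.2652 s.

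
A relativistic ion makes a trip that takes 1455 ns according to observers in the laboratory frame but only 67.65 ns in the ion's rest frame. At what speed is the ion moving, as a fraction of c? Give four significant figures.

The proper time is measured in the ion's rest frame (both events occur at the ion's location); Δt is measured in the laboratory frame. γ = Δt/τ = 1455/67.65 = 21.51.
β = √(1 − 1/γ²) = √(1 − 0.002162) = √0.9978

v = 0.9989c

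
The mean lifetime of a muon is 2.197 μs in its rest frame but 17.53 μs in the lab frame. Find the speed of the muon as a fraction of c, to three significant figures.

β = 0.992

γ = Δt/τ₀ = 17.53/2.197 = 7.979
β = √(1 − 1/γ²) = √(1 − 0.01571) = √0.9843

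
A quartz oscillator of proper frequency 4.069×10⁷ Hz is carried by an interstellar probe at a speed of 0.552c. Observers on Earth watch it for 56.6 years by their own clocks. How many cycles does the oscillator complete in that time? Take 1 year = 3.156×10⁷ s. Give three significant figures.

γ = 1/√(1 − 0.552²) = 1/√0.6953 = 1.199
During 56.6 years of lab time, the oscillator's proper time advances by τ = Δt/γ = 56.6/1.199 = 47.20 years = 1.489×10⁹ s.
N = f × τ = 4.069×10⁷ × 1.489×10⁹ = 6.061×10¹⁶.

N = 6.06×10¹⁶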